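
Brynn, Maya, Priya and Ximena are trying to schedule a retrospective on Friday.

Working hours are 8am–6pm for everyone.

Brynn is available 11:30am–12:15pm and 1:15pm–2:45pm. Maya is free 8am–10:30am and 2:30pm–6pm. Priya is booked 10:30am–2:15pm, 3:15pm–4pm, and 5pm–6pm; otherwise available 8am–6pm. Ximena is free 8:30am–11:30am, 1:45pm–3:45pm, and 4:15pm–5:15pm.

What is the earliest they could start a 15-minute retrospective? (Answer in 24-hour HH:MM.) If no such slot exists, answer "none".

Priya free within 08:00–18:00: 08:00–10:30, 14:15–15:15, 16:00–17:00.
Brynn ∩ Maya: 14:30–14:45.
Brynn ∩ Maya ∩ Priya: 14:30–14:45.
Brynn ∩ Maya ∩ Priya ∩ Ximena: 14:30–14:45.
Windows ≥ 15 min: 14:30–14:45.
Earliest such window starts at 14:30.

14:30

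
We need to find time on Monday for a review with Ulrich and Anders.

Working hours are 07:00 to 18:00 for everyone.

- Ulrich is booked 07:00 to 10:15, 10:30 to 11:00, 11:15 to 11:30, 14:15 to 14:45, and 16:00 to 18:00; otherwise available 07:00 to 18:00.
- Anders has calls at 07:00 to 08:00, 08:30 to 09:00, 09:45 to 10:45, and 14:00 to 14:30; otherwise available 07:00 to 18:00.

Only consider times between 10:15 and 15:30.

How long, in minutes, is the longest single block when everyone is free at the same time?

Ulrich free within 07:00–18:00: 10:15–10:30, 11:00–11:15, 11:30–14:15, 14:45–16:00.
Anders free within 07:00–18:00: 08:00–08:30, 09:00–09:45, 10:45–14:00, 14:30–18:00.
Ulrich ∩ Anders: 11:00–11:15, 11:30–14:00, 14:45–16:00.
Restricted to 10:15–15:30: 11:00–11:15, 11:30–14:00, 14:45–15:30.
Common window lengths: 15, 150, 45 min; longest is 150.

150 minutes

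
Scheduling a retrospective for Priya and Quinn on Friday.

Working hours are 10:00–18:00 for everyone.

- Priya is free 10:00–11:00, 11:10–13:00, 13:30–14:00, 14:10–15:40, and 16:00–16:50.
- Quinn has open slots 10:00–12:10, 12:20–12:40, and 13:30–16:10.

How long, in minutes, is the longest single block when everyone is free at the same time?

90 minutes

Priya ∩ Quinn: 10:00–11:00, 11:10–12:10, 12:20–12:40, 13:30–14:00, 14:10–15:40, 16:00–16:10.
Common window lengths: 60, 60, 20, 30, 90, 10 min; longest is 90.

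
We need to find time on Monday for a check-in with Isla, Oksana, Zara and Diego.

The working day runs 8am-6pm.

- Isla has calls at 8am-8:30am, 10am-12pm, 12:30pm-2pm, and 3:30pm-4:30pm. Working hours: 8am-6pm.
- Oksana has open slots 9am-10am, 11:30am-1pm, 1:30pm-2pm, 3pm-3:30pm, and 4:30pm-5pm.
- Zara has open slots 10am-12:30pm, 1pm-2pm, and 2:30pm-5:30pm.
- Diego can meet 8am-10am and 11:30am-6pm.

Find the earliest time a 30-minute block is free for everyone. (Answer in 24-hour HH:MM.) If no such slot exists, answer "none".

12:00

Isla free within 08:00–18:00: 08:30–10:00, 12:00–12:30, 14:00–15:30, 16:30–18:00.
Isla ∩ Oksana: 09:00–10:00, 12:00–12:30, 15:00–15:30, 16:30–17:00.
Isla ∩ Oksana ∩ Zara: 12:00–12:30, 15:00–15:30, 16:30–17:00.
Isla ∩ Oksana ∩ Zara ∩ Diego: 12:00–12:30, 15:00–15:30, 16:30–17:00.
Windows ≥ 30 min: 12:00–12:30, 15:00–15:30, 16:30–17:00.
Earliest such window starts at 12:00.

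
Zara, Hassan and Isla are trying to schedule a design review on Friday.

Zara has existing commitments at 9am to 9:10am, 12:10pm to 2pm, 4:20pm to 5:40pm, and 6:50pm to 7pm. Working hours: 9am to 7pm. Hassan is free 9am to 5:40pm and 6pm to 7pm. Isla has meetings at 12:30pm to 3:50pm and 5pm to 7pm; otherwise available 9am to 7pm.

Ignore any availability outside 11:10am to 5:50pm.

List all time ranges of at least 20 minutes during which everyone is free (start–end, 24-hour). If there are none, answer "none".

11:10–12:10, 15:50–16:20

Zara free within 09:00–19:00: 09:10–12:10, 14:00–16:20, 17:40–18:50.
Isla free within 09:00–19:00: 09:00–12:30, 15:50–17:00.
Zara ∩ Hassan: 09:10–12:10, 14:00–16:20, 18:00–18:50.
Zara ∩ Hassan ∩ Isla: 09:10–12:10, 15:50–16:20.
Restricted to 11:10–17:50: 11:10–12:10, 15:50–16:20.
Windows ≥ 20 min: 11:10–12:10, 15:50–16:20.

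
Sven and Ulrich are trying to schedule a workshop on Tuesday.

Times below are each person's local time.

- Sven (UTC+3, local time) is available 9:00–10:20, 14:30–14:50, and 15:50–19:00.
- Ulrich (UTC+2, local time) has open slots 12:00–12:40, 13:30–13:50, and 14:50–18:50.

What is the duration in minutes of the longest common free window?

Sven → UTC: 06:00–07:20, 11:30–11:50, 12:50–16:00.
Ulrich → UTC: 10:00–10:40, 11:30–11:50, 12:50–16:50.
Sven ∩ Ulrich: 11:30–11:50, 12:50–16:00.
Common window lengths: 20, 190 min; longest is 190.

190 minutes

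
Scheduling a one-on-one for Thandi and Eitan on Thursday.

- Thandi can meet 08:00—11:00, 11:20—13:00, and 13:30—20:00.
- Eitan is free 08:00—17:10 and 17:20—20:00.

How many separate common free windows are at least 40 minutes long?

Thandi ∩ Eitan: 08:00–11:00, 11:20–13:00, 13:30–17:10, 17:20–20:00.
Windows ≥ 40 min: 08:00–11:00, 11:20–13:00, 13:30–17:10, 17:20–20:00.
That's 4 windows.

4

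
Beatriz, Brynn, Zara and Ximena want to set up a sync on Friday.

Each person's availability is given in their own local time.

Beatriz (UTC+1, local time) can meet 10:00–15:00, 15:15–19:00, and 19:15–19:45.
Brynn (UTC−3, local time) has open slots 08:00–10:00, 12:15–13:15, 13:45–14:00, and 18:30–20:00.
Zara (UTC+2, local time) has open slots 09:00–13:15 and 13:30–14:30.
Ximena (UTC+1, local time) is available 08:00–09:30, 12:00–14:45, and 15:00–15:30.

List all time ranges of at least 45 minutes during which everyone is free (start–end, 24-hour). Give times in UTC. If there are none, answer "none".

11:30–12:30

Beatriz → UTC: 09:00–14:00, 14:15–18:00, 18:15–18:45.
Brynn → UTC: 11:00–13:00, 15:15–16:15, 16:45–17:00, 21:30–23:00.
Zara → UTC: 07:00–11:15, 11:30–12:30.
Ximena → UTC: 07:00–08:30, 11:00–13:45, 14:00–14:30.
Beatriz ∩ Brynn: 11:00–13:00, 15:15–16:15, 16:45–17:00.
Beatriz ∩ Brynn ∩ Zara: 11:00–11:15, 11:30–12:30.
Beatriz ∩ Brynn ∩ Zara ∩ Ximena: 11:00–11:15, 11:30–12:30.
Windows ≥ 45 min: 11:30–12:30.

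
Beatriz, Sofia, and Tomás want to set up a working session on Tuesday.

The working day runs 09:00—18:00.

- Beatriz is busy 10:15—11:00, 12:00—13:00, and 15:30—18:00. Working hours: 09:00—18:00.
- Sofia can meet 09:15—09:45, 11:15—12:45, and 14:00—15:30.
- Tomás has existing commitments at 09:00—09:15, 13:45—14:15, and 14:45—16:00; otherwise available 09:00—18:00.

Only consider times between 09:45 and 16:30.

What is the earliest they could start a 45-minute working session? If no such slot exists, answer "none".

Beatriz free within 09:00–18:00: 09:00–10:15, 11:00–12:00, 13:00–15:30.
Tomás free within 09:00–18:00: 09:15–13:45, 14:15–14:45, 16:00–18:00.
Beatriz ∩ Sofia: 09:15–09:45, 11:15–12:00, 14:00–15:30.
Beatriz ∩ Sofia ∩ Tomás: 09:15–09:45, 11:15–12:00, 14:15–14:45.
Restricted to 09:45–16:30: 11:15–12:00, 14:15–14:45.
Windows ≥ 45 min: 11:15–12:00.
Earliest such window starts at 11:15.

11:15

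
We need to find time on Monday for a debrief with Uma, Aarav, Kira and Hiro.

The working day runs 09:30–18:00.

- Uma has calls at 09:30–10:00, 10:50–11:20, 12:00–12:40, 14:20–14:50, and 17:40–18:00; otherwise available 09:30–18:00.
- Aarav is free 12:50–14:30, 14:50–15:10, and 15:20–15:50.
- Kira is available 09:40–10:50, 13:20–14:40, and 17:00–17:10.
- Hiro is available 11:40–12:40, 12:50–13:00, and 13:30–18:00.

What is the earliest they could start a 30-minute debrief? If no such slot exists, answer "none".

Uma free within 09:30–18:00: 10:00–10:50, 11:20–12:00, 12:40–14:20, 14:50–17:40.
Uma ∩ Aarav: 12:50–14:20, 14:50–15:10, 15:20–15:50.
Uma ∩ Aarav ∩ Kira: 13:20–14:20.
Uma ∩ Aarav ∩ Kira ∩ Hiro: 13:30–14:20.
Windows ≥ 30 min: 13:30–14:20.
Earliest such window starts at 13:30.

13:30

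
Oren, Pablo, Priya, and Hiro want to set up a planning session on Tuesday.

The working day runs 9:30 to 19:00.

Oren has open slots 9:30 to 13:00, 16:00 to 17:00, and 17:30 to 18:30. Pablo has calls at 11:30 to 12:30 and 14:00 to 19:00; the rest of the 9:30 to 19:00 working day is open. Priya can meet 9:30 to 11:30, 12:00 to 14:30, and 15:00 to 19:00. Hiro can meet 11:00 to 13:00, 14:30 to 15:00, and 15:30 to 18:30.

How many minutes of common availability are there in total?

Pablo free within 09:30–19:00: 09:30–11:30, 12:30–14:00.
Oren ∩ Pablo: 09:30–11:30, 12:30–13:00.
Oren ∩ Pablo ∩ Priya: 09:30–11:30, 12:30–13:00.
Oren ∩ Pablo ∩ Priya ∩ Hiro: 11:00–11:30, 12:30–13:00.
Total common minutes: 30 + 30 = 60.

60 minutes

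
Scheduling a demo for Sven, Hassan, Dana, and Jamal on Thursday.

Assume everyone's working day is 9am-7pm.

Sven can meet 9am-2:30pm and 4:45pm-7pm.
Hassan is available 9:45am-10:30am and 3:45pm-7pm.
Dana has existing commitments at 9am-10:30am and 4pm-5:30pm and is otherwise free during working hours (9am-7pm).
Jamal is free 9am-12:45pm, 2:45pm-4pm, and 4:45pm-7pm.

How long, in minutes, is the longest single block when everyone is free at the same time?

Dana free within 09:00–19:00: 10:30–16:00, 17:30–19:00.
Sven ∩ Hassan: 09:45–10:30, 16:45–19:00.
Sven ∩ Hassan ∩ Dana: 17:30–19:00.
Sven ∩ Hassan ∩ Dana ∩ Jamal: 17:30–19:00.
Single common window of 90 minutes.

90 minutes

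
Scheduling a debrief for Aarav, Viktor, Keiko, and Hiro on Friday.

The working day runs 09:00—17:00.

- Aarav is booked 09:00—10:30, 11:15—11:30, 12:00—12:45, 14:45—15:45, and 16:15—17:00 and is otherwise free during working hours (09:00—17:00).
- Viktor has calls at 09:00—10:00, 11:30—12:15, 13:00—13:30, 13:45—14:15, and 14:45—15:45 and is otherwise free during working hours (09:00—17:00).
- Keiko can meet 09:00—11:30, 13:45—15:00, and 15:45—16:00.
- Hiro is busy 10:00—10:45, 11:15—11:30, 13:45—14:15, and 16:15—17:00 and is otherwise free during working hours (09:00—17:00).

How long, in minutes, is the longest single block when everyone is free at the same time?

Aarav free within 09:00–17:00: 10:30–11:15, 11:30–12:00, 12:45–14:45, 15:45–16:15.
Viktor free within 09:00–17:00: 10:00–11:30, 12:15–13:00, 13:30–13:45, 14:15–14:45, 15:45–17:00.
Hiro free within 09:00–17:00: 09:00–10:00, 10:45–11:15, 11:30–13:45, 14:15–16:15.
Aarav ∩ Viktor: 10:30–11:15, 12:45–13:00, 13:30–13:45, 14:15–14:45, 15:45–16:15.
Aarav ∩ Viktor ∩ Keiko: 10:30–11:15, 14:15–14:45, 15:45–16:00.
Aarav ∩ Viktor ∩ Keiko ∩ Hiro: 10:45–11:15, 14:15–14:45, 15:45–16:00.
Common window lengths: 30, 30, 15 min; longest is 30.

30 minutes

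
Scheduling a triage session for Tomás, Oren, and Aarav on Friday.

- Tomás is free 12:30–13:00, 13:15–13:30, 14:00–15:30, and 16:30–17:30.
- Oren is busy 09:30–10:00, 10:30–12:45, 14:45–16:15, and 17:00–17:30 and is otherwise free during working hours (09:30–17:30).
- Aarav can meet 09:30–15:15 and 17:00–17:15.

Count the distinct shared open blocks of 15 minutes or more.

3

Oren free within 09:30–17:30: 10:00–10:30, 12:45–14:45, 16:15–17:00.
Tomás ∩ Oren: 12:45–13:00, 13:15–13:30, 14:00–14:45, 16:30–17:00.
Tomás ∩ Oren ∩ Aarav: 12:45–13:00, 13:15–13:30, 14:00–14:45.
Windows ≥ 15 min: 12:45–13:00, 13:15–13:30, 14:00–14:45.
That's 3 windows.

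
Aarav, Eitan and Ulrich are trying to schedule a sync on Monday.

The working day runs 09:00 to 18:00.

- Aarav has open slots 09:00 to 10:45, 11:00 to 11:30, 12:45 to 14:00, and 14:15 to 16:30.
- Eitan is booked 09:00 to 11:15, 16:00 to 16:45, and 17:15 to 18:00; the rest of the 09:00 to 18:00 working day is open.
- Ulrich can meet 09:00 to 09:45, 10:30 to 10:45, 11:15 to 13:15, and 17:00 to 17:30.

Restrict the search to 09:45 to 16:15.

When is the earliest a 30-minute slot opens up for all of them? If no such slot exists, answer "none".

12:45

Eitan free within 09:00–18:00: 11:15–16:00, 16:45–17:15.
Aarav ∩ Eitan: 11:15–11:30, 12:45–14:00, 14:15–16:00.
Aarav ∩ Eitan ∩ Ulrich: 11:15–11:30, 12:45–13:15.
Restricted to 09:45–16:15: 11:15–11:30, 12:45–13:15.
Windows ≥ 30 min: 12:45–13:15.
Earliest such window starts at 12:45.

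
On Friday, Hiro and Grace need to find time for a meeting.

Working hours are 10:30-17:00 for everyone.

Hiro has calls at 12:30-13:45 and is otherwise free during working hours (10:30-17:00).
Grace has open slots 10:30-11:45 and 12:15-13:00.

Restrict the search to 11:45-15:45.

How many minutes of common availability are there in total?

Hiro free within 10:30–17:00: 10:30–12:30, 13:45–17:00.
Hiro ∩ Grace: 10:30–11:45, 12:15–12:30.
Restricted to 11:45–15:45: 12:15–12:30.
Total common minutes: 15.

15 minutes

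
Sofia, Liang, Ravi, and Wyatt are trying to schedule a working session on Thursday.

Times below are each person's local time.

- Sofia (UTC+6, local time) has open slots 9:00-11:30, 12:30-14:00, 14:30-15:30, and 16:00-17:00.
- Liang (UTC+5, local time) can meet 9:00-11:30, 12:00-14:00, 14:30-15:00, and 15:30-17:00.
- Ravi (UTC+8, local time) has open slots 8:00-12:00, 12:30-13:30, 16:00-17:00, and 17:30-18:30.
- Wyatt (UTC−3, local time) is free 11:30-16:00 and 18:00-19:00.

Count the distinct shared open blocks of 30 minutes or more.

0

Sofia → UTC: 03:00–05:30, 06:30–08:00, 08:30–09:30, 10:00–11:00.
Liang → UTC: 04:00–06:30, 07:00–09:00, 09:30–10:00, 10:30–12:00.
Ravi → UTC: 00:00–04:00, 04:30–05:30, 08:00–09:00, 09:30–10:30.
Wyatt → UTC: 14:30–19:00, 21:00–22:00.
Sofia ∩ Liang: 04:00–05:30, 07:00–08:00, 08:30–09:00, 10:30–11:00.
Sofia ∩ Liang ∩ Ravi: 04:30–05:30, 08:30–09:00.
Sofia ∩ Liang ∩ Ravi ∩ Wyatt: (none).
Windows ≥ 30 min: (none).
That's 0 windows.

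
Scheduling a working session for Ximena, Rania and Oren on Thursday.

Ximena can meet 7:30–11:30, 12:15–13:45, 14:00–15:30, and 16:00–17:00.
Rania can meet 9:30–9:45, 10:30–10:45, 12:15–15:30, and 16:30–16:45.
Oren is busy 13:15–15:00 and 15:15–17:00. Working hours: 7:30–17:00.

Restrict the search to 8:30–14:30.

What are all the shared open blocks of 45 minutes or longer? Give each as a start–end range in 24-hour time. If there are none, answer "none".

Oren free within 07:30–17:00: 07:30–13:15, 15:00–15:15.
Ximena ∩ Rania: 09:30–09:45, 10:30–10:45, 12:15–13:45, 14:00–15:30, 16:30–16:45.
Ximena ∩ Rania ∩ Oren: 09:30–09:45, 10:30–10:45, 12:15–13:15, 15:00–15:15.
Restricted to 08:30–14:30: 09:30–09:45, 10:30–10:45, 12:15–13:15.
Windows ≥ 45 min: 12:15–13:15.

12:15–13:15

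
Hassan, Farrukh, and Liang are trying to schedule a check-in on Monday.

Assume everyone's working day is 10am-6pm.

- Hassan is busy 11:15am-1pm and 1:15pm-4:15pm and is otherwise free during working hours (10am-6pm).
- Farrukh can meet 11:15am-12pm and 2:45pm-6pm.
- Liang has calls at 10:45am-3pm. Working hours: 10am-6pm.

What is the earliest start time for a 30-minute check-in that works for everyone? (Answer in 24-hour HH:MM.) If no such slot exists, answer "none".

Hassan free within 10:00–18:00: 10:00–11:15, 13:00–13:15, 16:15–18:00.
Liang free within 10:00–18:00: 10:00–10:45, 15:00–18:00.
Hassan ∩ Farrukh: 16:15–18:00.
Hassan ∩ Farrukh ∩ Liang: 16:15–18:00.
Windows ≥ 30 min: 16:15–18:00.
Earliest such window starts at 16:15.

16:15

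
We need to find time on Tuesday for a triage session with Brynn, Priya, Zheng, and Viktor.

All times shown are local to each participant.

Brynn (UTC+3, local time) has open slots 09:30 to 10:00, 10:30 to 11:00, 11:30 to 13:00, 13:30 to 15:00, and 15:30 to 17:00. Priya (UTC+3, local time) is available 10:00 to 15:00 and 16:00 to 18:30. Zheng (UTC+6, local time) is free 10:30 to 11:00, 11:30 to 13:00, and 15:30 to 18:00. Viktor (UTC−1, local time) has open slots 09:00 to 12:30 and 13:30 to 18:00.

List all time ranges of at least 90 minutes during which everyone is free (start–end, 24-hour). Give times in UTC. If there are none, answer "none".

10:30–12:00

Brynn → UTC: 06:30–07:00, 07:30–08:00, 08:30–10:00, 10:30–12:00, 12:30–14:00.
Priya → UTC: 07:00–12:00, 13:00–15:30.
Zheng → UTC: 04:30–05:00, 05:30–07:00, 09:30–12:00.
Viktor → UTC: 10:00–13:30, 14:30–19:00.
Brynn ∩ Priya: 07:30–08:00, 08:30–10:00, 10:30–12:00, 13:00–14:00.
Brynn ∩ Priya ∩ Zheng: 09:30–10:00, 10:30–12:00.
Brynn ∩ Priya ∩ Zheng ∩ Viktor: 10:30–12:00.
Windows ≥ 90 min: 10:30–12:00.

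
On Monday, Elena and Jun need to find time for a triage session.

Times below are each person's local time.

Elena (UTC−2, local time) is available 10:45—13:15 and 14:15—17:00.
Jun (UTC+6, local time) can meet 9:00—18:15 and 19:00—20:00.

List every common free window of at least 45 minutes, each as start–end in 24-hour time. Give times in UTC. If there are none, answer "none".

Elena → UTC: 12:45–15:15, 16:15–19:00.
Jun → UTC: 03:00–12:15, 13:00–14:00.
Elena ∩ Jun: 13:00–14:00.
Windows ≥ 45 min: 13:00–14:00.

13:00–14:00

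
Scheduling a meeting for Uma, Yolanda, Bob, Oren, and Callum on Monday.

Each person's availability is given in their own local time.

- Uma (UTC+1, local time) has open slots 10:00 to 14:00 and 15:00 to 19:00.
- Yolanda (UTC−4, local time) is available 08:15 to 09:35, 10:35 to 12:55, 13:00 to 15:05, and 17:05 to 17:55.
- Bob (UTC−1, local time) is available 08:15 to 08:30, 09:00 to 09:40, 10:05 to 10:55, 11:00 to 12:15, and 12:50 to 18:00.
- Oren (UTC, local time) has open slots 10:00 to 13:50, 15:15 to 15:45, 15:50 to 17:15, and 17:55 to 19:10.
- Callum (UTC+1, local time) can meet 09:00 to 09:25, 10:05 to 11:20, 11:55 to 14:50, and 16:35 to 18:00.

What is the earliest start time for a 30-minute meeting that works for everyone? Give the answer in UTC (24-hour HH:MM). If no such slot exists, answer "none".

Uma → UTC: 09:00–13:00, 14:00–18:00.
Yolanda → UTC: 12:15–13:35, 14:35–16:55, 17:00–19:05, 21:05–21:55.
Bob → UTC: 09:15–09:30, 10:00–10:40, 11:05–11:55, 12:00–13:15, 13:50–19:00.
Oren → UTC: 10:00–13:50, 15:15–15:45, 15:50–17:15, 17:55–19:10.
Callum → UTC: 08:00–08:25, 09:05–10:20, 10:55–13:50, 15:35–17:00.
Uma ∩ Yolanda: 12:15–13:00, 14:35–16:55, 17:00–18:00.
Uma ∩ Yolanda ∩ Bob: 12:15–13:00, 14:35–16:55, 17:00–18:00.
Uma ∩ Yolanda ∩ Bob ∩ Oren: 12:15–13:00, 15:15–15:45, 15:50–16:55, 17:00–17:15, 17:55–18:00.
Uma ∩ Yolanda ∩ Bob ∩ Oren ∩ Callum: 12:15–13:00, 15:35–15:45, 15:50–16:55.
Windows ≥ 30 min: 12:15–13:00, 15:50–16:55.
Earliest such window starts at 12:15.

12:15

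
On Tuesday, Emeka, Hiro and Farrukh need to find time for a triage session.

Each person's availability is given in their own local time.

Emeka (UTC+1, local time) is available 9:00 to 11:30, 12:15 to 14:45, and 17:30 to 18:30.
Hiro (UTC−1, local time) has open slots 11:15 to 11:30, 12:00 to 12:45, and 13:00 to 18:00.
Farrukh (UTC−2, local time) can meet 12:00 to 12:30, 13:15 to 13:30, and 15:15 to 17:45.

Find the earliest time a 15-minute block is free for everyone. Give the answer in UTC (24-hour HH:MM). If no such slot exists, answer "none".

Emeka → UTC: 08:00–10:30, 11:15–13:45, 16:30–17:30.
Hiro → UTC: 12:15–12:30, 13:00–13:45, 14:00–19:00.
Farrukh → UTC: 14:00–14:30, 15:15–15:30, 17:15–19:45.
Emeka ∩ Hiro: 12:15–12:30, 13:00–13:45, 16:30–17:30.
Emeka ∩ Hiro ∩ Farrukh: 17:15–17:30.
Windows ≥ 15 min: 17:15–17:30.
Earliest such window starts at 17:15.

17:15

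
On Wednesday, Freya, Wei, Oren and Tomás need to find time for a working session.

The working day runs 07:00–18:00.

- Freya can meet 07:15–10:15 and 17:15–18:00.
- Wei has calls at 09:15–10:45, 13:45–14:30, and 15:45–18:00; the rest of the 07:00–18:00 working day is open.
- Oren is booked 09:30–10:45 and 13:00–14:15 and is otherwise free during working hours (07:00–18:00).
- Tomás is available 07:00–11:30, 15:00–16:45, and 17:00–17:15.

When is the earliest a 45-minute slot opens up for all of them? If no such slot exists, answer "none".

Wei free within 07:00–18:00: 07:00–09:15, 10:45–13:45, 14:30–15:45.
Oren free within 07:00–18:00: 07:00–09:30, 10:45–13:00, 14:15–18:00.
Freya ∩ Wei: 07:15–09:15.
Freya ∩ Wei ∩ Oren: 07:15–09:15.
Freya ∩ Wei ∩ Oren ∩ Tomás: 07:15–09:15.
Windows ≥ 45 min: 07:15–09:15.
Earliest such window starts at 07:15.

07:15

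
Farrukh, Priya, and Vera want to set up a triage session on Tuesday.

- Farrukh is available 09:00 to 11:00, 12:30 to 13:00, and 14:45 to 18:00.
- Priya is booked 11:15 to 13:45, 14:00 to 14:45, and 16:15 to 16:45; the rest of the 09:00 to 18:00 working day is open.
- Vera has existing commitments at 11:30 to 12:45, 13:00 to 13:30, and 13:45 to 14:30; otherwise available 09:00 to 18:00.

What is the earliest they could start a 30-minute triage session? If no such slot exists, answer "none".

09:00

Priya free within 09:00–18:00: 09:00–11:15, 13:45–14:00, 14:45–16:15, 16:45–18:00.
Vera free within 09:00–18:00: 09:00–11:30, 12:45–13:00, 13:30–13:45, 14:30–18:00.
Farrukh ∩ Priya: 09:00–11:00, 14:45–16:15, 16:45–18:00.
Farrukh ∩ Priya ∩ Vera: 09:00–11:00, 14:45–16:15, 16:45–18:00.
Windows ≥ 30 min: 09:00–11:00, 14:45–16:15, 16:45–18:00.
Earliest such window starts at 09:00.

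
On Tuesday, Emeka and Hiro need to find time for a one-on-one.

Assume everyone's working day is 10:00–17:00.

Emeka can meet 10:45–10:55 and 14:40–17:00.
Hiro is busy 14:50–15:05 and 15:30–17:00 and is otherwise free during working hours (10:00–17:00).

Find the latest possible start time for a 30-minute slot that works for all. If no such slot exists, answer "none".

none

Hiro free within 10:00–17:00: 10:00–14:50, 15:05–15:30.
Emeka ∩ Hiro: 10:45–10:55, 14:40–14:50, 15:05–15:30.
Windows ≥ 30 min: (none).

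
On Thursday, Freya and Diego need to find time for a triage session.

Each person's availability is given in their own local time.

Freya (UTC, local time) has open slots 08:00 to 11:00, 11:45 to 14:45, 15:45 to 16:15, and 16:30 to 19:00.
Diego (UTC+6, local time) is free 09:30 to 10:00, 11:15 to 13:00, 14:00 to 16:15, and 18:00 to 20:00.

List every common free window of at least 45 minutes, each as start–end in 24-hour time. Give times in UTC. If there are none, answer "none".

Freya → UTC: 08:00–11:00, 11:45–14:45, 15:45–16:15, 16:30–19:00.
Diego → UTC: 03:30–04:00, 05:15–07:00, 08:00–10:15, 12:00–14:00.
Freya ∩ Diego: 08:00–10:15, 12:00–14:00.
Windows ≥ 45 min: 08:00–10:15, 12:00–14:00.

08:00–10:15, 12:00–14:00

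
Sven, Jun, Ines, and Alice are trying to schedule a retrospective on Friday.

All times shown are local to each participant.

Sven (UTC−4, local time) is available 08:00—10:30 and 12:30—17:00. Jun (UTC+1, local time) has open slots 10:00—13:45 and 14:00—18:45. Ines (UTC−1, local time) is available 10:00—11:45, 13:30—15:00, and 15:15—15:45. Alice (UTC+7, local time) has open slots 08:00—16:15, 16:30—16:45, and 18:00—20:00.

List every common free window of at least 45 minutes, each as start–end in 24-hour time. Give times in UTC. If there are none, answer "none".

12:00–12:45

Sven → UTC: 12:00–14:30, 16:30–21:00.
Jun → UTC: 09:00–12:45, 13:00–17:45.
Ines → UTC: 11:00–12:45, 14:30–16:00, 16:15–16:45.
Alice → UTC: 01:00–09:15, 09:30–09:45, 11:00–13:00.
Sven ∩ Jun: 12:00–12:45, 13:00–14:30, 16:30–17:45.
Sven ∩ Jun ∩ Ines: 12:00–12:45, 16:30–16:45.
Sven ∩ Jun ∩ Ines ∩ Alice: 12:00–12:45.
Windows ≥ 45 min: 12:00–12:45.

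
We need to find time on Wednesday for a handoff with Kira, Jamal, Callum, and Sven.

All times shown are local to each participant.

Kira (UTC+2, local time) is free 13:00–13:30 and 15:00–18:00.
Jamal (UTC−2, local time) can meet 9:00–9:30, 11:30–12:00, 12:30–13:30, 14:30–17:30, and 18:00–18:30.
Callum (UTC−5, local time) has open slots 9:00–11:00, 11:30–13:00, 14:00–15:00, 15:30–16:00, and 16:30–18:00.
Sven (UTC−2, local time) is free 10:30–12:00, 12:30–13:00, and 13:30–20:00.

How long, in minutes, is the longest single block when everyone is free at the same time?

Kira → UTC: 11:00–11:30, 13:00–16:00.
Jamal → UTC: 11:00–11:30, 13:30–14:00, 14:30–15:30, 16:30–19:30, 20:00–20:30.
Callum → UTC: 14:00–16:00, 16:30–18:00, 19:00–20:00, 20:30–21:00, 21:30–23:00.
Sven → UTC: 12:30–14:00, 14:30–15:00, 15:30–22:00.
Kira ∩ Jamal: 11:00–11:30, 13:30–14:00, 14:30–15:30.
Kira ∩ Jamal ∩ Callum: 14:30–15:30.
Kira ∩ Jamal ∩ Callum ∩ Sven: 14:30–15:00.
Single common window of 30 minutes.

30 minutes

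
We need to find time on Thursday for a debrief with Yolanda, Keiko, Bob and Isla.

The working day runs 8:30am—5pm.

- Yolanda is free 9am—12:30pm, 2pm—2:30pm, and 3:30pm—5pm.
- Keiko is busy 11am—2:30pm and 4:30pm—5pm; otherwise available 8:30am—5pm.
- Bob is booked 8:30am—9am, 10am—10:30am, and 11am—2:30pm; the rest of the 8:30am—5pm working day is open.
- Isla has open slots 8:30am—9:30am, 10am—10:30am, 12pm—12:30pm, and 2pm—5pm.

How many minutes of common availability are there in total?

Keiko free within 08:30–17:00: 08:30–11:00, 14:30–16:30.
Bob free within 08:30–17:00: 09:00–10:00, 10:30–11:00, 14:30–17:00.
Yolanda ∩ Keiko: 09:00–11:00, 15:30–16:30.
Yolanda ∩ Keiko ∩ Bob: 09:00–10:00, 10:30–11:00, 15:30–16:30.
Yolanda ∩ Keiko ∩ Bob ∩ Isla: 09:00–09:30, 15:30–16:30.
Total common minutes: 30 + 60 = 90.

90 minutes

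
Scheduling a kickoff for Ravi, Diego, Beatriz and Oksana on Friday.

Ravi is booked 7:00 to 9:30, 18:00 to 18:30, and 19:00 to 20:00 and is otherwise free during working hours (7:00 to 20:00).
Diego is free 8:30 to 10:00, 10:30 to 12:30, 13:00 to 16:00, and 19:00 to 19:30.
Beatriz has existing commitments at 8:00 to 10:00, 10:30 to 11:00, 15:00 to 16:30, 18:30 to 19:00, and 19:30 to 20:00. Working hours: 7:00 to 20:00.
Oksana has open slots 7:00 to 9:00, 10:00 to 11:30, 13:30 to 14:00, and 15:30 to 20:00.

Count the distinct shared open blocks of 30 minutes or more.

2

Ravi free within 07:00–20:00: 09:30–18:00, 18:30–19:00.
Beatriz free within 07:00–20:00: 07:00–08:00, 10:00–10:30, 11:00–15:00, 16:30–18:30, 19:00–19:30.
Ravi ∩ Diego: 09:30–10:00, 10:30–12:30, 13:00–16:00.
Ravi ∩ Diego ∩ Beatriz: 11:00–12:30, 13:00–15:00.
Ravi ∩ Diego ∩ Beatriz ∩ Oksana: 11:00–11:30, 13:30–14:00.
Windows ≥ 30 min: 11:00–11:30, 13:30–14:00.
That's 2 windows.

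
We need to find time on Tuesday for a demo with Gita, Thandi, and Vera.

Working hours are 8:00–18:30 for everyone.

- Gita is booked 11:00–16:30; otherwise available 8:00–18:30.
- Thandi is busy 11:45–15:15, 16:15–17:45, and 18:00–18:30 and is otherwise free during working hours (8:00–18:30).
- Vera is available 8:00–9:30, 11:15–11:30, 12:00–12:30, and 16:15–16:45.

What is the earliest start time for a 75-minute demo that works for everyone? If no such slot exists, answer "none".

08:00

Gita free within 08:00–18:30: 08:00–11:00, 16:30–18:30.
Thandi free within 08:00–18:30: 08:00–11:45, 15:15–16:15, 17:45–18:00.
Gita ∩ Thandi: 08:00–11:00, 17:45–18:00.
Gita ∩ Thandi ∩ Vera: 08:00–09:30.
Windows ≥ 75 min: 08:00–09:30.
Earliest such window starts at 08:00.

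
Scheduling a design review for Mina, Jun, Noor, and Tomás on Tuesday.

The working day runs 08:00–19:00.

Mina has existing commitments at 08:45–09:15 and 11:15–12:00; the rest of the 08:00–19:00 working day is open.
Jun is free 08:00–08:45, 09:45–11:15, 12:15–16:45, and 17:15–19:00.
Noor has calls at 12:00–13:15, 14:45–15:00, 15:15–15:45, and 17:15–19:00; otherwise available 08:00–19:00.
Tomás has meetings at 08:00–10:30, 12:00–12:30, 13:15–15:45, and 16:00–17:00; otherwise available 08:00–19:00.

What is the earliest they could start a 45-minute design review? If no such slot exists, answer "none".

Mina free within 08:00–19:00: 08:00–08:45, 09:15–11:15, 12:00–19:00.
Noor free within 08:00–19:00: 08:00–12:00, 13:15–14:45, 15:00–15:15, 15:45–17:15.
Tomás free within 08:00–19:00: 10:30–12:00, 12:30–13:15, 15:45–16:00, 17:00–19:00.
Mina ∩ Jun: 08:00–08:45, 09:45–11:15, 12:15–16:45, 17:15–19:00.
Mina ∩ Jun ∩ Noor: 08:00–08:45, 09:45–11:15, 13:15–14:45, 15:00–15:15, 15:45–16:45.
Mina ∩ Jun ∩ Noor ∩ Tomás: 10:30–11:15, 15:45–16:00.
Windows ≥ 45 min: 10:30–11:15.
Earliest such window starts at 10:30.

10:30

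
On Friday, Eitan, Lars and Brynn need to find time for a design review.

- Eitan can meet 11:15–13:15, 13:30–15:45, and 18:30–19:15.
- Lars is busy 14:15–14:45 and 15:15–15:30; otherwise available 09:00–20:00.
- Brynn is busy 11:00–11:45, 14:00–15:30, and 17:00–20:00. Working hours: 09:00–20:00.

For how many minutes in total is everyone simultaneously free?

Lars free within 09:00–20:00: 09:00–14:15, 14:45–15:15, 15:30–20:00.
Brynn free within 09:00–20:00: 09:00–11:00, 11:45–14:00, 15:30–17:00.
Eitan ∩ Lars: 11:15–13:15, 13:30–14:15, 14:45–15:15, 15:30–15:45, 18:30–19:15.
Eitan ∩ Lars ∩ Brynn: 11:45–13:15, 13:30–14:00, 15:30–15:45.
Total common minutes: 90 + 30 + 15 = 135.

135 minutes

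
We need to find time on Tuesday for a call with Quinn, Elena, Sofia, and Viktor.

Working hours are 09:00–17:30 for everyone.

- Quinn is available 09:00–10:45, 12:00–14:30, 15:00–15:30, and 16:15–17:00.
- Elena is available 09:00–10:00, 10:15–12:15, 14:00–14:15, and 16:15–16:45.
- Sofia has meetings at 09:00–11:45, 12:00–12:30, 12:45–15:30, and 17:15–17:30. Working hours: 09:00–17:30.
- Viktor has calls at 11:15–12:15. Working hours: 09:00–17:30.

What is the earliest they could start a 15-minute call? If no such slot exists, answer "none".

Sofia free within 09:00–17:30: 11:45–12:00, 12:30–12:45, 15:30–17:15.
Viktor free within 09:00–17:30: 09:00–11:15, 12:15–17:30.
Quinn ∩ Elena: 09:00–10:00, 10:15–10:45, 12:00–12:15, 14:00–14:15, 16:15–16:45.
Quinn ∩ Elena ∩ Sofia: 16:15–16:45.
Quinn ∩ Elena ∩ Sofia ∩ Viktor: 16:15–16:45.
Windows ≥ 15 min: 16:15–16:45.
Earliest such window starts at 16:15.

16:15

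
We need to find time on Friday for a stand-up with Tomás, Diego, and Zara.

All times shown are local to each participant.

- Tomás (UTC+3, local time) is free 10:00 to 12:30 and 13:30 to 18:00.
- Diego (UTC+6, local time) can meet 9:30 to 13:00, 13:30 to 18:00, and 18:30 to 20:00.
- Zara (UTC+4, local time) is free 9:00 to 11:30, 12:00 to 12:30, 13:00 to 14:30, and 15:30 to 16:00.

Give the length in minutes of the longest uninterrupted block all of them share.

Tomás → UTC: 07:00–09:30, 10:30–15:00.
Diego → UTC: 03:30–07:00, 07:30–12:00, 12:30–14:00.
Zara → UTC: 05:00–07:30, 08:00–08:30, 09:00–10:30, 11:30–12:00.
Tomás ∩ Diego: 07:30–09:30, 10:30–12:00, 12:30–14:00.
Tomás ∩ Diego ∩ Zara: 08:00–08:30, 09:00–09:30, 11:30–12:00.
Common window lengths: 30, 30, 30 min; longest is 30.

30 minutes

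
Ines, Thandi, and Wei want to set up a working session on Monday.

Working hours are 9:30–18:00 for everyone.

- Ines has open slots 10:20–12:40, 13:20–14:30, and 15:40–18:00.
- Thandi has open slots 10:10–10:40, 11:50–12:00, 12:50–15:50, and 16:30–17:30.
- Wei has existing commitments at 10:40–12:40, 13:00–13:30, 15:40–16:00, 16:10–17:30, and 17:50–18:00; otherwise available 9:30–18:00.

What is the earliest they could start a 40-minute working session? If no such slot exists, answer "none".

Wei free within 09:30–18:00: 09:30–10:40, 12:40–13:00, 13:30–15:40, 16:00–16:10, 17:30–17:50.
Ines ∩ Thandi: 10:20–10:40, 11:50–12:00, 13:20–14:30, 15:40–15:50, 16:30–17:30.
Ines ∩ Thandi ∩ Wei: 10:20–10:40, 13:30–14:30.
Windows ≥ 40 min: 13:30–14:30.
Earliest such window starts at 13:30.

13:30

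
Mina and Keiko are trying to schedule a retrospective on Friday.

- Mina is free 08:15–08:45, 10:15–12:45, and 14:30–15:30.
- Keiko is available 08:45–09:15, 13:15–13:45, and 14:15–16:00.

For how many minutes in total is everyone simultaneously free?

60 minutes

Mina ∩ Keiko: 14:30–15:30.
Total common minutes: 60.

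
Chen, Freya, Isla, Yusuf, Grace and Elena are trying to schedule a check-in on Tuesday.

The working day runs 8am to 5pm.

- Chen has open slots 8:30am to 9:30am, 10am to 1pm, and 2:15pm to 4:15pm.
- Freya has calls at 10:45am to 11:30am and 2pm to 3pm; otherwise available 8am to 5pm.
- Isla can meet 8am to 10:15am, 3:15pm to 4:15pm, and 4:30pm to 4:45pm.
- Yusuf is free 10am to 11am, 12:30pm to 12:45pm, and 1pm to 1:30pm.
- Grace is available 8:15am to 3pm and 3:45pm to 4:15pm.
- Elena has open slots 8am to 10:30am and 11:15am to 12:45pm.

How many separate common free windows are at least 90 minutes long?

0

Freya free within 08:00–17:00: 08:00–10:45, 11:30–14:00, 15:00–17:00.
Chen ∩ Freya: 08:30–09:30, 10:00–10:45, 11:30–13:00, 15:00–16:15.
Chen ∩ Freya ∩ Isla: 08:30–09:30, 10:00–10:15, 15:15–16:15.
Chen ∩ Freya ∩ Isla ∩ Yusuf: 10:00–10:15.
Chen ∩ Freya ∩ Isla ∩ Yusuf ∩ Grace: 10:00–10:15.
Chen ∩ Freya ∩ Isla ∩ Yusuf ∩ Grace ∩ Elena: 10:00–10:15.
Windows ≥ 90 min: (none).
That's 0 windows.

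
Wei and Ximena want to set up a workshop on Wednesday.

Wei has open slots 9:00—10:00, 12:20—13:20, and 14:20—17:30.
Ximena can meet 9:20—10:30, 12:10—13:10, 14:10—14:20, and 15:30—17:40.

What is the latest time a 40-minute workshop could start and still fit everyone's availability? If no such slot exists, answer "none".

16:50

Wei ∩ Ximena: 09:20–10:00, 12:20–13:10, 15:30–17:30.
Windows ≥ 40 min: 09:20–10:00, 12:20–13:10, 15:30–17:30.
Latest start in the last window 15:30–17:30 is 17:30 − 40 min = 16:50.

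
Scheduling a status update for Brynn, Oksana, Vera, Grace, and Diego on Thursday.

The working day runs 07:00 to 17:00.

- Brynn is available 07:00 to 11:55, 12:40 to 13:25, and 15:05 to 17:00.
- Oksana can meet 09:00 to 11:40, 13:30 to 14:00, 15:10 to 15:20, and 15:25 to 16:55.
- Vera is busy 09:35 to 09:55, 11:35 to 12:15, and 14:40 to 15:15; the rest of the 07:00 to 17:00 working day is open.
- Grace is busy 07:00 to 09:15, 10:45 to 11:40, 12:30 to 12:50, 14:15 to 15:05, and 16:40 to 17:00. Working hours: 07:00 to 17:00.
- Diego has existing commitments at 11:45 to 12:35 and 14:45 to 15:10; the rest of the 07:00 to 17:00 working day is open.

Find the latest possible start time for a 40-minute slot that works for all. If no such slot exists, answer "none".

16:00

Vera free within 07:00–17:00: 07:00–09:35, 09:55–11:35, 12:15–14:40, 15:15–17:00.
Grace free within 07:00–17:00: 09:15–10:45, 11:40–12:30, 12:50–14:15, 15:05–16:40.
Diego free within 07:00–17:00: 07:00–11:45, 12:35–14:45, 15:10–17:00.
Brynn ∩ Oksana: 09:00–11:40, 15:10–15:20, 15:25–16:55.
Brynn ∩ Oksana ∩ Vera: 09:00–09:35, 09:55–11:35, 15:15–15:20, 15:25–16:55.
Brynn ∩ Oksana ∩ Vera ∩ Grace: 09:15–09:35, 09:55–10:45, 15:15–15:20, 15:25–16:40.
Brynn ∩ Oksana ∩ Vera ∩ Grace ∩ Diego: 09:15–09:35, 09:55–10:45, 15:15–15:20, 15:25–16:40.
Windows ≥ 40 min: 09:55–10:45, 15:25–16:40.
Latest start in the last window 15:25–16:40 is 16:40 − 40 min = 16:00.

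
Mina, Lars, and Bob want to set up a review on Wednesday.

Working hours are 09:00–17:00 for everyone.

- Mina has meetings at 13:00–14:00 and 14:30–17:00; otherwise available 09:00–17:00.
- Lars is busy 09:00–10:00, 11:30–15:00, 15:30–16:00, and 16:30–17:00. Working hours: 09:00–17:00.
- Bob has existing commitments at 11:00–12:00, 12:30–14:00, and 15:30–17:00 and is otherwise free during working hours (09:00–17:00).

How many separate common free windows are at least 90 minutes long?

0

Mina free within 09:00–17:00: 09:00–13:00, 14:00–14:30.
Lars free within 09:00–17:00: 10:00–11:30, 15:00–15:30, 16:00–16:30.
Bob free within 09:00–17:00: 09:00–11:00, 12:00–12:30, 14:00–15:30.
Mina ∩ Lars: 10:00–11:30.
Mina ∩ Lars ∩ Bob: 10:00–11:00.
Windows ≥ 90 min: (none).
That's 0 windows.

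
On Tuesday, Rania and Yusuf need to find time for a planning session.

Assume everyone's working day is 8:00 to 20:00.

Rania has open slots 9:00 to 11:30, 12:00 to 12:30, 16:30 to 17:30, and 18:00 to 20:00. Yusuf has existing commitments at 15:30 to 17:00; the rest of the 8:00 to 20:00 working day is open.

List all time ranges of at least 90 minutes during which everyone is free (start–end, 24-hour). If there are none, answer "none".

Yusuf free within 08:00–20:00: 08:00–15:30, 17:00–20:00.
Rania ∩ Yusuf: 09:00–11:30, 12:00–12:30, 17:00–17:30, 18:00–20:00.
Windows ≥ 90 min: 09:00–11:30, 18:00–20:00.

09:00–11:30, 18:00–20:00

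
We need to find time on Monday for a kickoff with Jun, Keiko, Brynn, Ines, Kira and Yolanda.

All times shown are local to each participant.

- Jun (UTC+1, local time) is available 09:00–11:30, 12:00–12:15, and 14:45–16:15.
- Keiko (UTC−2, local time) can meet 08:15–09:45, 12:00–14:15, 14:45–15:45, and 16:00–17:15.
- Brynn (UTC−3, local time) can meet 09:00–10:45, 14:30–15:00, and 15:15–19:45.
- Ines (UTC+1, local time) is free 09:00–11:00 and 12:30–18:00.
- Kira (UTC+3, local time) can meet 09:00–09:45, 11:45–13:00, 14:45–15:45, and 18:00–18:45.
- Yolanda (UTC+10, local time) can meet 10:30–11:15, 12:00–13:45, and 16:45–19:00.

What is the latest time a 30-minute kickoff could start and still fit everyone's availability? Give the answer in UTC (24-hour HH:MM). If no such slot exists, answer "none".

Jun → UTC: 08:00–10:30, 11:00–11:15, 13:45–15:15.
Keiko → UTC: 10:15–11:45, 14:00–16:15, 16:45–17:45, 18:00–19:15.
Brynn → UTC: 12:00–13:45, 17:30–18:00, 18:15–22:45.
Ines → UTC: 08:00–10:00, 11:30–17:00.
Kira → UTC: 06:00–06:45, 08:45–10:00, 11:45–12:45, 15:00–15:45.
Yolanda → UTC: 00:30–01:15, 02:00–03:45, 06:45–09:00.
Jun ∩ Keiko: 10:15–10:30, 11:00–11:15, 14:00–15:15.
Jun ∩ Keiko ∩ Brynn: (none).
Jun ∩ Keiko ∩ Brynn ∩ Ines: (none).
Jun ∩ Keiko ∩ Brynn ∩ Ines ∩ Kira: (none).
Jun ∩ Keiko ∩ Brynn ∩ Ines ∩ Kira ∩ Yolanda: (none).
Windows ≥ 30 min: (none).

none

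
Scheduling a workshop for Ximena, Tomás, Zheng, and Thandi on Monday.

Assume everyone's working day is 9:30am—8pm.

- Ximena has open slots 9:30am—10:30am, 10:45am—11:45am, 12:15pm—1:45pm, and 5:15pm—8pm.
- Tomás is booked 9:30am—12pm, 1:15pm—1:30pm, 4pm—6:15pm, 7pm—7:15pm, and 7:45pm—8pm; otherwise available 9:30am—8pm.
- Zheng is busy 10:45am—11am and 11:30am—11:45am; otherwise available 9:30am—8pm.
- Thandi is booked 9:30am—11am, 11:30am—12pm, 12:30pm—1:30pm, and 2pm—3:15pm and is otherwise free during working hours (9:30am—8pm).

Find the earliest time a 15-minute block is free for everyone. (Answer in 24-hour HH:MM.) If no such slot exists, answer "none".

12:15

Tomás free within 09:30–20:00: 12:00–13:15, 13:30–16:00, 18:15–19:00, 19:15–19:45.
Zheng free within 09:30–20:00: 09:30–10:45, 11:00–11:30, 11:45–20:00.
Thandi free within 09:30–20:00: 11:00–11:30, 12:00–12:30, 13:30–14:00, 15:15–20:00.
Ximena ∩ Tomás: 12:15–13:15, 13:30–13:45, 18:15–19:00, 19:15–19:45.
Ximena ∩ Tomás ∩ Zheng: 12:15–13:15, 13:30–13:45, 18:15–19:00, 19:15–19:45.
Ximena ∩ Tomás ∩ Zheng ∩ Thandi: 12:15–12:30, 13:30–13:45, 18:15–19:00, 19:15–19:45.
Windows ≥ 15 min: 12:15–12:30, 13:30–13:45, 18:15–19:00, 19:15–19:45.
Earliest such window starts at 12:15.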